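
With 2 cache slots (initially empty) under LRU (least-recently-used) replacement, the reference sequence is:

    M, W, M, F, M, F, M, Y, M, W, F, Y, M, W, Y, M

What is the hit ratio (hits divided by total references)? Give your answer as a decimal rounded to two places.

0.31

M: miss, frames {M}
W: miss, frames {M,W}
M: hit
F: miss, evict W, frames {M,F}
M: hit
F: hit
M: hit
Y: miss, evict F, frames {M,Y}
M: hit
W: miss, evict Y, frames {M,W}
F: miss, evict M, frames {W,F}
Y: miss, evict W, frames {F,Y}
M: miss, evict F, frames {Y,M}
W: miss, evict Y, frames {M,W}
Y: miss, evict M, frames {W,Y}
M: miss, evict W, frames {Y,M}
Hits: 5 of 16 references → 5/16 = 0.3125.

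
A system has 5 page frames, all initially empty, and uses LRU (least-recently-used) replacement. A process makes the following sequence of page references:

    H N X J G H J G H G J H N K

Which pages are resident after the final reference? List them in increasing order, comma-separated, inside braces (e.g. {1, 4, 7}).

{G, H, J, K, N}

H -> fault, frames (H)
N -> fault, frames (H N)
X -> fault, frames (H N X)
J -> fault, frames (H N X J)
G -> fault, frames (H N X J G)
H -> hit
J -> hit
G -> hit
H -> hit
G -> hit
J -> hit
H -> hit
N -> hit
K -> fault, evict X, frames (G J H N K)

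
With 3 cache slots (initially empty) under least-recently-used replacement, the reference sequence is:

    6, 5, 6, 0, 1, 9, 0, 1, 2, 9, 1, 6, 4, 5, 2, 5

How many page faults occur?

6 → miss, frames (6)
5 → miss, frames (6 5)
6 → hit
0 → miss, frames (5 6 0)
1 → miss, evict 5, frames (6 0 1)
9 → miss, evict 6, frames (0 1 9)
0 → hit
1 → hit
2 → miss, evict 9, frames (0 1 2)
9 → miss, evict 0, frames (1 2 9)
1 → hit
6 → miss, evict 2, frames (9 1 6)
4 → miss, evict 9, frames (1 6 4)
5 → miss, evict 1, frames (6 4 5)
2 → miss, evict 6, frames (4 5 2)
5 → hit
Page faults: 11.

11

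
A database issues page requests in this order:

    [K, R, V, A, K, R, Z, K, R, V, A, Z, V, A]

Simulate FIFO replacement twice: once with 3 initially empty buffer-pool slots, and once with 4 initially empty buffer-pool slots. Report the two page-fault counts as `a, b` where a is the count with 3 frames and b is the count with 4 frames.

9, 10

3 frames: F F F F F F F . . F F . . . → 9 faults.
4 frames: F F F F . . F F F F F F . . → 10 faults.
10 > 9: adding a frame increased faults — Belady's anomaly.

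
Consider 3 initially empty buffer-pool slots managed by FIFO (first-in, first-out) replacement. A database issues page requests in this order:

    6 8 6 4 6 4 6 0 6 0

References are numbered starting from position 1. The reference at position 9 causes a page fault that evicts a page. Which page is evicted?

8

pos 1: 6: miss, frames {6}
pos 2: 8: miss, frames {6,8}
pos 3: 6: hit
pos 4: 4: miss, frames {6,8,4}
pos 5: 6: hit
pos 6: 4: hit
pos 7: 6: hit
pos 8: 0: miss, evict 6, frames {8,4,0}
pos 9: 6: miss, evict 8, frames {4,0,6}
At position 9, page 8 is evicted.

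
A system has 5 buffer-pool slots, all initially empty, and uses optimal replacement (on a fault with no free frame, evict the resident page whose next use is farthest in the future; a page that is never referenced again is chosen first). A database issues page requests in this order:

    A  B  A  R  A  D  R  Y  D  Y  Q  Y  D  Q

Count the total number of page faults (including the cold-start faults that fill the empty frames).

6

A -> miss, frames (A)
B -> miss, frames (A B)
A -> hit
R -> miss, frames (A B R)
A -> hit
D -> miss, frames (A B R D)
R -> hit
Y -> miss, frames (A B R D Y)
D -> hit
Y -> hit
Q -> miss, evict R, frames (A B D Y Q)
Y -> hit
D -> hit
Q -> hit
Page faults: 6.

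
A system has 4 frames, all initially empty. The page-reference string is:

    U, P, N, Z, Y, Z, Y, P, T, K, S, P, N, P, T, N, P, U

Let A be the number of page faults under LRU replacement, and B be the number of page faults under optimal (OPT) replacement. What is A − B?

Under LRU: F F F F F . . . F F F . F . F . . F → 11 faults.
Under OPT: F F F F F . . . F F F . . . . . . F → 9 faults.
A − B = 11 − 9 = 2.

2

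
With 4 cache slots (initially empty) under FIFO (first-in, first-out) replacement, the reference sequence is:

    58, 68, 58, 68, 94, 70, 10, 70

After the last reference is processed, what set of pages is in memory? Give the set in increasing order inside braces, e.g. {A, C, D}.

58 → fault, frames (58)
68 → fault, frames (58 68)
58 → hit
68 → hit
94 → fault, frames (58 68 94)
70 → fault, frames (58 68 94 70)
10 → fault, evict 58, frames (68 94 70 10)
70 → hit

{10, 68, 70, 94}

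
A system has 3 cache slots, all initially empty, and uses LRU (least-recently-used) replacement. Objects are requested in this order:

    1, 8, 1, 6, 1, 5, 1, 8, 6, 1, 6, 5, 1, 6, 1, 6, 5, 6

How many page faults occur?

7

1 → fault, frames (1)
8 → fault, frames (1 8)
1 → hit
6 → fault, frames (8 1 6)
1 → hit
5 → fault, evict 8, frames (6 1 5)
1 → hit
8 → fault, evict 6, frames (5 1 8)
6 → fault, evict 5, frames (1 8 6)
1 → hit
6 → hit
5 → fault, evict 8, frames (1 6 5)
1 → hit
6 → hit
1 → hit
6 → hit
5 → hit
6 → hit
Page faults: 7.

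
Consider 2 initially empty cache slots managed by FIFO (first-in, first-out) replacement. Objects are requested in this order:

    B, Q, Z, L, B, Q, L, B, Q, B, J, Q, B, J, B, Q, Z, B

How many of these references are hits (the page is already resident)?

4

B: fault, frames (B)
Q: fault, frames (B Q)
Z: fault, evict B, frames (Q Z)
L: fault, evict Q, frames (Z L)
B: fault, evict Z, frames (L B)
Q: fault, evict L, frames (B Q)
L: fault, evict B, frames (Q L)
B: fault, evict Q, frames (L B)
Q: fault, evict L, frames (B Q)
B: hit
J: fault, evict B, frames (Q J)
Q: hit
B: fault, evict Q, frames (J B)
J: hit
B: hit
Q: fault, evict J, frames (B Q)
Z: fault, evict B, frames (Q Z)
B: fault, evict Q, frames (Z B)
Hits: 4.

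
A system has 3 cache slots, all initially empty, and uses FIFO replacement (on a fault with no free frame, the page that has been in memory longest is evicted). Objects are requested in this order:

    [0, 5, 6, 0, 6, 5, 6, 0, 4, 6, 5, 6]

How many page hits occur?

0 → miss, frames [0]
5 → miss, frames [0, 5]
6 → miss, frames [0, 5, 6]
0 → hit
6 → hit
5 → hit
6 → hit
0 → hit
4 → miss, evict 0, frames [5, 6, 4]
6 → hit
5 → hit
6 → hit
Hits: 8.

8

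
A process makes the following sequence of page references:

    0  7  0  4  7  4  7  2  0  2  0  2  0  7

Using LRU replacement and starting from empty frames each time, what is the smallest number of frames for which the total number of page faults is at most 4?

4

f=1: 14 faults
f=2: 7 faults
f=3: 5 faults
f=4: 4 faults
Smallest f with faults ≤ 4 is 4.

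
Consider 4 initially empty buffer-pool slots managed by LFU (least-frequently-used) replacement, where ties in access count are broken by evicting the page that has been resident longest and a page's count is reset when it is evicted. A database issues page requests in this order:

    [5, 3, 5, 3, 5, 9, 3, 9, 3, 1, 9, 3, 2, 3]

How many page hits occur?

5 → fault, frames [5]
3 → fault, frames [5, 3]
5 → hit
3 → hit
5 → hit
9 → fault, frames [5, 3, 9]
3 → hit
9 → hit
3 → hit
1 → fault, frames [5, 3, 9, 1]
9 → hit
3 → hit
2 → fault, evict 1, frames [5, 3, 9, 2]
3 → hit
Hits: 9.

9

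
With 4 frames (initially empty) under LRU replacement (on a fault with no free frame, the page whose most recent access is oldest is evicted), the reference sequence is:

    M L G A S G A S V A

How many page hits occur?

M: miss, frames (M)
L: miss, frames (M L)
G: miss, frames (M L G)
A: miss, frames (M L G A)
S: miss, evict M, frames (L G A S)
G: hit
A: hit
S: hit
V: miss, evict L, frames (G A S V)
A: hit
Hits: 4.

4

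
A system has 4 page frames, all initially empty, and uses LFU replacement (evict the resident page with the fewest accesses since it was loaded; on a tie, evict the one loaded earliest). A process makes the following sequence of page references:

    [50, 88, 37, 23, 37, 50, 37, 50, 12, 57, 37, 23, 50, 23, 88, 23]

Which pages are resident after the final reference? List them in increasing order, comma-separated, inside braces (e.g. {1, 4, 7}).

50 → fault, frames (50)
88 → fault, frames (50 88)
37 → fault, frames (50 88 37)
23 → fault, frames (50 88 37 23)
37 → hit
50 → hit
37 → hit
50 → hit
12 → fault, evict 88, frames (50 37 23 12)
57 → fault, evict 23, frames (50 37 12 57)
37 → hit
23 → fault, evict 12, frames (50 37 57 23)
50 → hit
23 → hit
88 → fault, evict 57, frames (50 37 23 88)
23 → hit

{23, 37, 50, 88}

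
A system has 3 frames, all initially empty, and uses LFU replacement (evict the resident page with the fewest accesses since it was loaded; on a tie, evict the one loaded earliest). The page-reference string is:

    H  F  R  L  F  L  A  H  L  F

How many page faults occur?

H → miss, frames (H)
F → miss, frames (H F)
R → miss, frames (H F R)
L → miss, evict H, frames (F R L)
F → hit
L → hit
A → miss, evict R, frames (F L A)
H → miss, evict A, frames (F L H)
L → hit
F → hit
Page faults: 6.

6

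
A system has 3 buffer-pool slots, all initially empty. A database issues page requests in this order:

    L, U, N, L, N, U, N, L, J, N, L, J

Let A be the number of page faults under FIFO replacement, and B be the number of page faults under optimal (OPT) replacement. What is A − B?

1

Under FIFO: F F F . . . . . F . F . → 5 faults.
Under OPT: F F F . . . . . F . . . → 4 faults.
A − B = 5 − 4 = 1.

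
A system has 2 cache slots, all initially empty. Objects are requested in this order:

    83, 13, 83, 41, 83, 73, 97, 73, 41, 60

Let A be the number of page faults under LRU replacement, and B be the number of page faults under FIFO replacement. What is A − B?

-1

Under LRU: F F . F . F F . F F → 7 faults.
Under FIFO: F F . F F F F . F F → 8 faults.
A − B = 7 − 8 = -1.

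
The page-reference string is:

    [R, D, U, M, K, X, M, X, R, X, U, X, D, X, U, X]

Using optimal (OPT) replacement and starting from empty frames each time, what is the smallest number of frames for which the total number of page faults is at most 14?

2

f=1: 16 faults
f=2: 10 faults
f=3: 8 faults
f=4: 7 faults
f=5: 6 faults
f=6: 6 faults
Smallest f with faults ≤ 14 is 2.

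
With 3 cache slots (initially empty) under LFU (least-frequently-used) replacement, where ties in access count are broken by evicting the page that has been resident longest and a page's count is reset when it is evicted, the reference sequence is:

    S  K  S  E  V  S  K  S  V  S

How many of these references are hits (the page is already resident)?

5

S → miss, frames {S}
K → miss, frames {S,K}
S → hit
E → miss, frames {S,K,E}
V → miss, evict K, frames {S,E,V}
S → hit
K → miss, evict E, frames {S,V,K}
S → hit
V → hit
S → hit
Hits: 5.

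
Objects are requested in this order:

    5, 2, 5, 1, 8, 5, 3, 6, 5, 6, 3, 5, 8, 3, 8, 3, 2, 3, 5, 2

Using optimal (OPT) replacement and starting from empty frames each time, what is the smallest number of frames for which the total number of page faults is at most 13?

2

f=1: 20 faults
f=2: 10 faults
f=3: 8 faults
f=4: 7 faults
f=5: 6 faults
f=6: 6 faults
Smallest f with faults ≤ 13 is 2.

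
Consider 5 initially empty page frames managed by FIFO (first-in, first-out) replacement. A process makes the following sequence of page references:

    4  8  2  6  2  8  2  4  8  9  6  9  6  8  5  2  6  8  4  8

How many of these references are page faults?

8

4: miss, frames [4]
8: miss, frames [4, 8]
2: miss, frames [4, 8, 2]
6: miss, frames [4, 8, 2, 6]
2: hit
8: hit
2: hit
4: hit
8: hit
9: miss, frames [4, 8, 2, 6, 9]
6: hit
9: hit
6: hit
8: hit
5: miss, evict 4, frames [8, 2, 6, 9, 5]
2: hit
6: hit
8: hit
4: miss, evict 8, frames [2, 6, 9, 5, 4]
8: miss, evict 2, frames [6, 9, 5, 4, 8]
Page faults: 8.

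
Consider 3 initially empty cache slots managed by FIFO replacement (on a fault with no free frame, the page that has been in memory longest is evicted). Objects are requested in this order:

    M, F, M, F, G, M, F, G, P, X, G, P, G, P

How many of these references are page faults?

5

M: miss, frames [M]
F: miss, frames [M, F]
M: hit
F: hit
G: miss, frames [M, F, G]
M: hit
F: hit
G: hit
P: miss, evict M, frames [F, G, P]
X: miss, evict F, frames [G, P, X]
G: hit
P: hit
G: hit
P: hit
Page faults: 5.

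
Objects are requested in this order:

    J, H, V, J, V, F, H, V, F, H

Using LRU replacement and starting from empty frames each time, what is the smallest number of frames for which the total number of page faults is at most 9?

2

f=1: 10 faults
f=2: 9 faults
f=3: 5 faults
f=4: 4 faults
Smallest f with faults ≤ 9 is 2.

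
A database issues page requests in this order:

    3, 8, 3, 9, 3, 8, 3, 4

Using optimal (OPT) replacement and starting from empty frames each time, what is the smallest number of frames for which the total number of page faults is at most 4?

3

f=1: 8 faults
f=2: 5 faults
f=3: 4 faults
f=4: 4 faults
Smallest f with faults ≤ 4 is 3.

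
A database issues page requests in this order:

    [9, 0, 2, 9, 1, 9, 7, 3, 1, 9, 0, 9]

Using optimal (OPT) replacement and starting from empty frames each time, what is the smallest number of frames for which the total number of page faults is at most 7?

3

f=1: 12 faults
f=2: 8 faults
f=3: 7 faults
f=4: 6 faults
f=5: 6 faults
f=6: 6 faults
Smallest f with faults ≤ 7 is 3.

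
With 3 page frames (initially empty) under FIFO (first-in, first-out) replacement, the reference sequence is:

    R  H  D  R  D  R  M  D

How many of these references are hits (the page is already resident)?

R: miss, frames [R]
H: miss, frames [R, H]
D: miss, frames [R, H, D]
R: hit
D: hit
R: hit
M: miss, evict R, frames [H, D, M]
D: hit
Hits: 4.

4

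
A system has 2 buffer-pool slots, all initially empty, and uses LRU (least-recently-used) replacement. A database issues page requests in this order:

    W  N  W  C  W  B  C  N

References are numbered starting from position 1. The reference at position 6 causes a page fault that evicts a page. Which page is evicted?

C

pos 1: W -> miss, frames [W]
pos 2: N -> miss, frames [W, N]
pos 3: W -> hit
pos 4: C -> miss, evict N, frames [W, C]
pos 5: W -> hit
pos 6: B -> miss, evict C, frames [W, B]
At position 6, page C is evicted.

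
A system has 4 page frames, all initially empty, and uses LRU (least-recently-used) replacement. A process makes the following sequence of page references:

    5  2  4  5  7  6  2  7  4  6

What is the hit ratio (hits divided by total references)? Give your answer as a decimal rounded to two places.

5: fault, frames {5}
2: fault, frames {5,2}
4: fault, frames {5,2,4}
5: hit
7: fault, frames {2,4,5,7}
6: fault, evict 2, frames {4,5,7,6}
2: fault, evict 4, frames {5,7,6,2}
7: hit
4: fault, evict 5, frames {6,2,7,4}
6: hit
Hits: 3 of 10 references → 3/10 = 0.3000.

0.30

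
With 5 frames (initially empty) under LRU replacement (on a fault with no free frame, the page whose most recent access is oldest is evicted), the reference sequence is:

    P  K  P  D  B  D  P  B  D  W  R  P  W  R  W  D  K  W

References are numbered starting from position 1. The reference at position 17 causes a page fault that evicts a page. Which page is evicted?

B

pos 1: P -> miss, frames (P)
pos 2: K -> miss, frames (P K)
pos 3: P -> hit
pos 4: D -> miss, frames (K P D)
pos 5: B -> miss, frames (K P D B)
pos 6: D -> hit
pos 7: P -> hit
pos 8: B -> hit
pos 9: D -> hit
pos 10: W -> miss, frames (K P B D W)
pos 11: R -> miss, evict K, frames (P B D W R)
pos 12: P -> hit
pos 13: W -> hit
pos 14: R -> hit
pos 15: W -> hit
pos 16: D -> hit
pos 17: K -> miss, evict B, frames (P R W D K)
At position 17, page B is evicted.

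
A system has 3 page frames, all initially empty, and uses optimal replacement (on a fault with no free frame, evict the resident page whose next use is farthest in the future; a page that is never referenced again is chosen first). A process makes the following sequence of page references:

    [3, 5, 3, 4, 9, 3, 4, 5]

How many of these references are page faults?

3: fault, frames {3}
5: fault, frames {3,5}
3: hit
4: fault, frames {3,5,4}
9: fault, evict 5, frames {3,4,9}
3: hit
4: hit
5: fault, evict 9, frames {3,4,5}
Page faults: 5.

5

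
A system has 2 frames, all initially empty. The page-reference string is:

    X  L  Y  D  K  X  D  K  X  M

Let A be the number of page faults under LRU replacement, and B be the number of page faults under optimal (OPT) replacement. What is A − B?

Under LRU: F F F F F F F F F F → 10 faults.
Under OPT: F F F F F . F . F F → 8 faults.
A − B = 10 − 8 = 2.

2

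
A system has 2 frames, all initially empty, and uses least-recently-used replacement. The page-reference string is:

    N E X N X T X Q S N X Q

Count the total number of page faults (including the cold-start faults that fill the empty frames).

10

N: miss, frames {N}
E: miss, frames {N,E}
X: miss, evict N, frames {E,X}
N: miss, evict E, frames {X,N}
X: hit
T: miss, evict N, frames {X,T}
X: hit
Q: miss, evict T, frames {X,Q}
S: miss, evict X, frames {Q,S}
N: miss, evict Q, frames {S,N}
X: miss, evict S, frames {N,X}
Q: miss, evict N, frames {X,Q}
Page faults: 10.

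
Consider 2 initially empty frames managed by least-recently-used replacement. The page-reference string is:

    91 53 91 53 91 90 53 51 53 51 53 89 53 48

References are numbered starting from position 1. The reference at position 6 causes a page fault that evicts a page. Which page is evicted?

53

pos 1: 91 → fault, frames (91)
pos 2: 53 → fault, frames (91 53)
pos 3: 91 → hit
pos 4: 53 → hit
pos 5: 91 → hit
pos 6: 90 → fault, evict 53, frames (91 90)
At position 6, page 53 is evicted.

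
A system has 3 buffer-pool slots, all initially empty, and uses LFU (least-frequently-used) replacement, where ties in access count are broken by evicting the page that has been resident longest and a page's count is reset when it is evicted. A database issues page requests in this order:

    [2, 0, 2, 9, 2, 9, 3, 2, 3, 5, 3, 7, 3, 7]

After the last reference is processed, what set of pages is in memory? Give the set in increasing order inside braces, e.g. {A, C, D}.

{2, 3, 7}

2: fault, frames (2)
0: fault, frames (2 0)
2: hit
9: fault, frames (2 0 9)
2: hit
9: hit
3: fault, evict 0, frames (2 9 3)
2: hit
3: hit
5: fault, evict 9, frames (2 3 5)
3: hit
7: fault, evict 5, frames (2 3 7)
3: hit
7: hit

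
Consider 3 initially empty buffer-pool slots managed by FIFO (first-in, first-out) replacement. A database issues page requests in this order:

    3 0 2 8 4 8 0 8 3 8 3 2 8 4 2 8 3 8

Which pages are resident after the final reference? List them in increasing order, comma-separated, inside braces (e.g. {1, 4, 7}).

3: miss, frames [3]
0: miss, frames [3, 0]
2: miss, frames [3, 0, 2]
8: miss, evict 3, frames [0, 2, 8]
4: miss, evict 0, frames [2, 8, 4]
8: hit
0: miss, evict 2, frames [8, 4, 0]
8: hit
3: miss, evict 8, frames [4, 0, 3]
8: miss, evict 4, frames [0, 3, 8]
3: hit
2: miss, evict 0, frames [3, 8, 2]
8: hit
4: miss, evict 3, frames [8, 2, 4]
2: hit
8: hit
3: miss, evict 8, frames [2, 4, 3]
8: miss, evict 2, frames [4, 3, 8]

{3, 4, 8}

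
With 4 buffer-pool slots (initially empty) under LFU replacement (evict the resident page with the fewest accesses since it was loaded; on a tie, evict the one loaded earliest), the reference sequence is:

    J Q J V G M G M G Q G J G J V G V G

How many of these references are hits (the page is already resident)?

11

J → fault, frames [J]
Q → fault, frames [J, Q]
J → hit
V → fault, frames [J, Q, V]
G → fault, frames [J, Q, V, G]
M → fault, evict Q, frames [J, V, G, M]
G → hit
M → hit
G → hit
Q → fault, evict V, frames [J, G, M, Q]
G → hit
J → hit
G → hit
J → hit
V → fault, evict Q, frames [J, G, M, V]
G → hit
V → hit
G → hit
Hits: 11.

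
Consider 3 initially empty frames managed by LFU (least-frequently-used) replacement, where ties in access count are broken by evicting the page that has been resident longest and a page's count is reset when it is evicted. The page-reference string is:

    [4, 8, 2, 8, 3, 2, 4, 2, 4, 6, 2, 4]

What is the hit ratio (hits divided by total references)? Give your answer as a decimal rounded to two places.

4: fault, frames [4]
8: fault, frames [4, 8]
2: fault, frames [4, 8, 2]
8: hit
3: fault, evict 4, frames [8, 2, 3]
2: hit
4: fault, evict 3, frames [8, 2, 4]
2: hit
4: hit
6: fault, evict 8, frames [2, 4, 6]
2: hit
4: hit
Hits: 6 of 12 references → 6/12 = 0.5000.

0.50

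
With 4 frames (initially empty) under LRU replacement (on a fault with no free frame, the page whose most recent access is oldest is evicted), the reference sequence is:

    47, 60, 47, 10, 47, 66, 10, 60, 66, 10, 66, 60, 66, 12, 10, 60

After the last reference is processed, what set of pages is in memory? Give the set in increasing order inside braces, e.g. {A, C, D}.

47 -> fault, frames {47}
60 -> fault, frames {47,60}
47 -> hit
10 -> fault, frames {60,47,10}
47 -> hit
66 -> fault, frames {60,10,47,66}
10 -> hit
60 -> hit
66 -> hit
10 -> hit
66 -> hit
60 -> hit
66 -> hit
12 -> fault, evict 47, frames {10,60,66,12}
10 -> hit
60 -> hit

{10, 12, 60, 66}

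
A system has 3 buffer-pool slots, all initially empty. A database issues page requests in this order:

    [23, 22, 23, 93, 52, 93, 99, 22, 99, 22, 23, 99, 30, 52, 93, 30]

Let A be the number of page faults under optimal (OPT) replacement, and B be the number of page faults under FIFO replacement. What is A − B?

-2

Under OPT: F F . F F . F . . . F . F . F . → 8 faults.
Under FIFO: F F . F F . F F . . F . F F F . → 10 faults.
A − B = 8 − 10 = -2.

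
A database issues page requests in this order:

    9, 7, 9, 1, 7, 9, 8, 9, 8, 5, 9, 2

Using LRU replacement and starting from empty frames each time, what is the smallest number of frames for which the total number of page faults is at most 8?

3

f=1: 12 faults
f=2: 9 faults
f=3: 6 faults
f=4: 6 faults
f=5: 6 faults
f=6: 6 faults
Smallest f with faults ≤ 8 is 3.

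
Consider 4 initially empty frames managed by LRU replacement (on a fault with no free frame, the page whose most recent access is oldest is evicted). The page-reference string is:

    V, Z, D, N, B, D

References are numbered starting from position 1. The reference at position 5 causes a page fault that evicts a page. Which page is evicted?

V

pos 1: V -> fault, frames [V]
pos 2: Z -> fault, frames [V, Z]
pos 3: D -> fault, frames [V, Z, D]
pos 4: N -> fault, frames [V, Z, D, N]
pos 5: B -> fault, evict V, frames [Z, D, N, B]
At position 5, page V is evicted.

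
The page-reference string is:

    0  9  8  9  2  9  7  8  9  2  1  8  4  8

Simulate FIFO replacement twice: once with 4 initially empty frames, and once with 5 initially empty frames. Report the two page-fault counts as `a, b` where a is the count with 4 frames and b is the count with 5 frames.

4 frames: F F F . F . F . . . F . F F → 8 faults.
5 frames: F F F . F . F . . . F . F . → 7 faults.
7 < 8: adding a frame reduced faults, as is typical.

8, 7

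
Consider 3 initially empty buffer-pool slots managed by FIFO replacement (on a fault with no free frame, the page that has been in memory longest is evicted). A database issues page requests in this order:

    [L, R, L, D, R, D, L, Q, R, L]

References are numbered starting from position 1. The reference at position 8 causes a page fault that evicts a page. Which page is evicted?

pos 1: L → fault, frames [L]
pos 2: R → fault, frames [L, R]
pos 3: L → hit
pos 4: D → fault, frames [L, R, D]
pos 5: R → hit
pos 6: D → hit
pos 7: L → hit
pos 8: Q → fault, evict L, frames [R, D, Q]
At position 8, page L is evicted.

L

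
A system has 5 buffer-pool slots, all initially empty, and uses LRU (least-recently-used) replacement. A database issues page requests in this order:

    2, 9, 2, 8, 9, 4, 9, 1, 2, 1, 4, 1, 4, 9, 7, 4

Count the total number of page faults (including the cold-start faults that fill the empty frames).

2 -> miss, frames (2)
9 -> miss, frames (2 9)
2 -> hit
8 -> miss, frames (9 2 8)
9 -> hit
4 -> miss, frames (2 8 9 4)
9 -> hit
1 -> miss, frames (2 8 4 9 1)
2 -> hit
1 -> hit
4 -> hit
1 -> hit
4 -> hit
9 -> hit
7 -> miss, evict 8, frames (2 1 4 9 7)
4 -> hit
Page faults: 6.

6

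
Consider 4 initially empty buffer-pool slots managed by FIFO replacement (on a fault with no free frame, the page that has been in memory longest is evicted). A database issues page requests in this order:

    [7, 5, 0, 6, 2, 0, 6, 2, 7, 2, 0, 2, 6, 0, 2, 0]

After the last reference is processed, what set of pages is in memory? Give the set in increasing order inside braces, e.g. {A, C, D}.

7: fault, frames (7)
5: fault, frames (7 5)
0: fault, frames (7 5 0)
6: fault, frames (7 5 0 6)
2: fault, evict 7, frames (5 0 6 2)
0: hit
6: hit
2: hit
7: fault, evict 5, frames (0 6 2 7)
2: hit
0: hit
2: hit
6: hit
0: hit
2: hit
0: hit

{0, 2, 6, 7}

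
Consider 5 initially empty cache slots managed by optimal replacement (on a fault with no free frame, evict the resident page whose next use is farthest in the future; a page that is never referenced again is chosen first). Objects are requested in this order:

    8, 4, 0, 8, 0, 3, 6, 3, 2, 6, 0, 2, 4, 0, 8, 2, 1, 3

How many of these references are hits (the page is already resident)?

10

8 → fault, frames (8)
4 → fault, frames (8 4)
0 → fault, frames (8 4 0)
8 → hit
0 → hit
3 → fault, frames (8 4 0 3)
6 → fault, frames (8 4 0 3 6)
3 → hit
2 → fault, evict 3, frames (8 4 0 6 2)
6 → hit
0 → hit
2 → hit
4 → hit
0 → hit
8 → hit
2 → hit
1 → fault, evict 2, frames (8 4 0 6 1)
3 → fault, evict 1, frames (8 4 0 6 3)
Hits: 10.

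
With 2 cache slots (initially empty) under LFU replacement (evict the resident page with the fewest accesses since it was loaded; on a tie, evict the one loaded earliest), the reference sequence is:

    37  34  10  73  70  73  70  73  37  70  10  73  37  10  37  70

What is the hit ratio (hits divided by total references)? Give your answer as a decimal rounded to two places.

0.25

37 → fault, frames (37)
34 → fault, frames (37 34)
10 → fault, evict 37, frames (34 10)
73 → fault, evict 34, frames (10 73)
70 → fault, evict 10, frames (73 70)
73 → hit
70 → hit
73 → hit
37 → fault, evict 70, frames (73 37)
70 → fault, evict 37, frames (73 70)
10 → fault, evict 70, frames (73 10)
73 → hit
37 → fault, evict 10, frames (73 37)
10 → fault, evict 37, frames (73 10)
37 → fault, evict 10, frames (73 37)
70 → fault, evict 37, frames (73 70)
Hits: 4 of 16 references → 4/16 = 0.2500.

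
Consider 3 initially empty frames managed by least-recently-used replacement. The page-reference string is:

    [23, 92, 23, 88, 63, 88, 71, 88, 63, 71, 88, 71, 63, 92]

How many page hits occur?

8

23 -> fault, frames [23]
92 -> fault, frames [23, 92]
23 -> hit
88 -> fault, frames [92, 23, 88]
63 -> fault, evict 92, frames [23, 88, 63]
88 -> hit
71 -> fault, evict 23, frames [63, 88, 71]
88 -> hit
63 -> hit
71 -> hit
88 -> hit
71 -> hit
63 -> hit
92 -> fault, evict 88, frames [71, 63, 92]
Hits: 8.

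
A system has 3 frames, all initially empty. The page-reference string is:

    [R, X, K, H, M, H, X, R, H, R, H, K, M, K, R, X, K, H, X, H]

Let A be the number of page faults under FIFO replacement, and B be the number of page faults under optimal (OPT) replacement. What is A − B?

5

Under FIFO: F F F F F . F F F . . F F . F F F F . . → 14 faults.
Under OPT: F F F F F . . F . . . F . . . F . F . . → 9 faults.
A − B = 14 − 9 = 5.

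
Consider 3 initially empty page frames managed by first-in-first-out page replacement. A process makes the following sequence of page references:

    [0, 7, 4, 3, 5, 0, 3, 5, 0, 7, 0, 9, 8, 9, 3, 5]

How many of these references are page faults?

11

0: miss, frames {0}
7: miss, frames {0,7}
4: miss, frames {0,7,4}
3: miss, evict 0, frames {7,4,3}
5: miss, evict 7, frames {4,3,5}
0: miss, evict 4, frames {3,5,0}
3: hit
5: hit
0: hit
7: miss, evict 3, frames {5,0,7}
0: hit
9: miss, evict 5, frames {0,7,9}
8: miss, evict 0, frames {7,9,8}
9: hit
3: miss, evict 7, frames {9,8,3}
5: miss, evict 9, frames {8,3,5}
Page faults: 11.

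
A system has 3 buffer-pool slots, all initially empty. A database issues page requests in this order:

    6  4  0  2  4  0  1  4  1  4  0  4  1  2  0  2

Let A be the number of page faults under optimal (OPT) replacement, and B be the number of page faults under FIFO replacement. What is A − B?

Under OPT: F F F F . . F . . . . . . F . . → 6 faults.
Under FIFO: F F F F . . F F . . F . . F . . → 8 faults.
A − B = 6 − 8 = -2.

-2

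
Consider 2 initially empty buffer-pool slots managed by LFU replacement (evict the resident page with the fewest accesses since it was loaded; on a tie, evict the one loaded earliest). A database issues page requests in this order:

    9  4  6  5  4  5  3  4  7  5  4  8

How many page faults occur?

9: fault, frames (9)
4: fault, frames (9 4)
6: fault, evict 9, frames (4 6)
5: fault, evict 4, frames (6 5)
4: fault, evict 6, frames (5 4)
5: hit
3: fault, evict 4, frames (5 3)
4: fault, evict 3, frames (5 4)
7: fault, evict 4, frames (5 7)
5: hit
4: fault, evict 7, frames (5 4)
8: fault, evict 4, frames (5 8)
Page faults: 10.

10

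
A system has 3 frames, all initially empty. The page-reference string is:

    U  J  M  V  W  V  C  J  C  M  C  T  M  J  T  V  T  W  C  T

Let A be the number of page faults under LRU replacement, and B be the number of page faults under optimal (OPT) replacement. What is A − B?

Under LRU: F F F F F . F F . F . F . F . F . F F . → 13 faults.
Under OPT: F F F F F . F . . F . F . . . F . F F . → 11 faults.
A − B = 13 − 11 = 2.

2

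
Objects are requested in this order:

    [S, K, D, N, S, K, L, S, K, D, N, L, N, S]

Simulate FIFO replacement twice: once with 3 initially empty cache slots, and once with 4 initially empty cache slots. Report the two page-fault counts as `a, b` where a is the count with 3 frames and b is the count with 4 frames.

10, 11

3 frames: F F F F F F F . . F F . . F → 10 faults.
4 frames: F F F F . . F F F F F F . F → 11 faults.
11 > 10: adding a frame increased faults — Belady's anomaly.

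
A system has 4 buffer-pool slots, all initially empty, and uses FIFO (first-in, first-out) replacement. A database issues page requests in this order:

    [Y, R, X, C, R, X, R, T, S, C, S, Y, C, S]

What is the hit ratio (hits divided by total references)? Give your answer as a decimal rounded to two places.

0.50

Y → fault, frames (Y)
R → fault, frames (Y R)
X → fault, frames (Y R X)
C → fault, frames (Y R X C)
R → hit
X → hit
R → hit
T → fault, evict Y, frames (R X C T)
S → fault, evict R, frames (X C T S)
C → hit
S → hit
Y → fault, evict X, frames (C T S Y)
C → hit
S → hit
Hits: 7 of 14 references → 7/14 = 0.5000.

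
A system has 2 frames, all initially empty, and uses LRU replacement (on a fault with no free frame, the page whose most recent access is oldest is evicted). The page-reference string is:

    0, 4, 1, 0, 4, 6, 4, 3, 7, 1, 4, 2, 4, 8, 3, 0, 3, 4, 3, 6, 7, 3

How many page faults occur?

0: miss, frames [0]
4: miss, frames [0, 4]
1: miss, evict 0, frames [4, 1]
0: miss, evict 4, frames [1, 0]
4: miss, evict 1, frames [0, 4]
6: miss, evict 0, frames [4, 6]
4: hit
3: miss, evict 6, frames [4, 3]
7: miss, evict 4, frames [3, 7]
1: miss, evict 3, frames [7, 1]
4: miss, evict 7, frames [1, 4]
2: miss, evict 1, frames [4, 2]
4: hit
8: miss, evict 2, frames [4, 8]
3: miss, evict 4, frames [8, 3]
0: miss, evict 8, frames [3, 0]
3: hit
4: miss, evict 0, frames [3, 4]
3: hit
6: miss, evict 4, frames [3, 6]
7: miss, evict 3, frames [6, 7]
3: miss, evict 6, frames [7, 3]
Page faults: 18.

18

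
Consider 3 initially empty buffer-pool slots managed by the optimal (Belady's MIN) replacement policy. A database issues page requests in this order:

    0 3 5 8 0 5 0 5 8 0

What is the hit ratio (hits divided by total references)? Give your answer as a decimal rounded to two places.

0 -> miss, frames {0}
3 -> miss, frames {0,3}
5 -> miss, frames {0,3,5}
8 -> miss, evict 3, frames {0,5,8}
0 -> hit
5 -> hit
0 -> hit
5 -> hit
8 -> hit
0 -> hit
Hits: 6 of 10 references → 6/10 = 0.6000.

0.60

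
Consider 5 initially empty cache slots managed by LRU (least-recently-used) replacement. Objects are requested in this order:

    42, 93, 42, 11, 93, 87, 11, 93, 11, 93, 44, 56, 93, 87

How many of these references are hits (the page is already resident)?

8

42 → miss, frames (42)
93 → miss, frames (42 93)
42 → hit
11 → miss, frames (93 42 11)
93 → hit
87 → miss, frames (42 11 93 87)
11 → hit
93 → hit
11 → hit
93 → hit
44 → miss, frames (42 87 11 93 44)
56 → miss, evict 42, frames (87 11 93 44 56)
93 → hit
87 → hit
Hits: 8.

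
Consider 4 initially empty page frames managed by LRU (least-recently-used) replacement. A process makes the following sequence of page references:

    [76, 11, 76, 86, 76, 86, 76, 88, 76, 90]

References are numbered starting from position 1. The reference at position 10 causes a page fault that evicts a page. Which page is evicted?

11

pos 1: 76: fault, frames [76]
pos 2: 11: fault, frames [76, 11]
pos 3: 76: hit
pos 4: 86: fault, frames [11, 76, 86]
pos 5: 76: hit
pos 6: 86: hit
pos 7: 76: hit
pos 8: 88: fault, frames [11, 86, 76, 88]
pos 9: 76: hit
pos 10: 90: fault, evict 11, frames [86, 88, 76, 90]
At position 10, page 11 is evicted.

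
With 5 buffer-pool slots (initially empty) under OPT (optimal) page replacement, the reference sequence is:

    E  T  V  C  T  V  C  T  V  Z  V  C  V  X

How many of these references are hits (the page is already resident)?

E -> miss, frames (E)
T -> miss, frames (E T)
V -> miss, frames (E T V)
C -> miss, frames (E T V C)
T -> hit
V -> hit
C -> hit
T -> hit
V -> hit
Z -> miss, frames (E T V C Z)
V -> hit
C -> hit
V -> hit
X -> miss, evict Z, frames (E T V C X)
Hits: 8.

8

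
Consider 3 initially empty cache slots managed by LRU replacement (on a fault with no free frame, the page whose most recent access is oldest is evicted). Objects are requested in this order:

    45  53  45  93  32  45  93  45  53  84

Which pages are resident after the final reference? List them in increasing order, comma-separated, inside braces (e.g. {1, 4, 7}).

{45, 53, 84}

45: fault, frames [45]
53: fault, frames [45, 53]
45: hit
93: fault, frames [53, 45, 93]
32: fault, evict 53, frames [45, 93, 32]
45: hit
93: hit
45: hit
53: fault, evict 32, frames [93, 45, 53]
84: fault, evict 93, frames [45, 53, 84]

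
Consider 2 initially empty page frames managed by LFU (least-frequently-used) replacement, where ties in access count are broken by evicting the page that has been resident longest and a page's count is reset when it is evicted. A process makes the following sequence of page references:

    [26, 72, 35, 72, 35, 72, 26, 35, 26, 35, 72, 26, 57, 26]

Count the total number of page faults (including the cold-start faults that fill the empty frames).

26: miss, frames {26}
72: miss, frames {26,72}
35: miss, evict 26, frames {72,35}
72: hit
35: hit
72: hit
26: miss, evict 35, frames {72,26}
35: miss, evict 26, frames {72,35}
26: miss, evict 35, frames {72,26}
35: miss, evict 26, frames {72,35}
72: hit
26: miss, evict 35, frames {72,26}
57: miss, evict 26, frames {72,57}
26: miss, evict 57, frames {72,26}
Page faults: 10.

10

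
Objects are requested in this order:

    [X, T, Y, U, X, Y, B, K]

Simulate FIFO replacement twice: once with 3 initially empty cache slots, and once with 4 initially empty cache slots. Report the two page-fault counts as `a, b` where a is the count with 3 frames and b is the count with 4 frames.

3 frames: F F F F F . F F → 7 faults.
4 frames: F F F F . . F F → 6 faults.
6 < 7: adding a frame reduced faults, as is typical.

7, 6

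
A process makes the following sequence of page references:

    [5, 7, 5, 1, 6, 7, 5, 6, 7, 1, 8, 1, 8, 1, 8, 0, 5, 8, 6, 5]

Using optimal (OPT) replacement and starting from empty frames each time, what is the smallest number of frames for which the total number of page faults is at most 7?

4

f=1: 20 faults
f=2: 11 faults
f=3: 8 faults
f=4: 6 faults
f=5: 6 faults
f=6: 6 faults
Smallest f with faults ≤ 7 is 4.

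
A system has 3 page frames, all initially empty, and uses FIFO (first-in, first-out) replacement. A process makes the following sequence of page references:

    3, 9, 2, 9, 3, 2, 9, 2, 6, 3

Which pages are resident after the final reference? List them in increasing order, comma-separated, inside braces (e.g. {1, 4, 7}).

{2, 3, 6}

3 -> fault, frames [3]
9 -> fault, frames [3, 9]
2 -> fault, frames [3, 9, 2]
9 -> hit
3 -> hit
2 -> hit
9 -> hit
2 -> hit
6 -> fault, evict 3, frames [9, 2, 6]
3 -> fault, evict 9, frames [2, 6, 3]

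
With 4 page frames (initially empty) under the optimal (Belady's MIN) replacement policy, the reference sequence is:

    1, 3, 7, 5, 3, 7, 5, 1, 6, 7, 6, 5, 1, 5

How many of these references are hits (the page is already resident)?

1 → miss, frames [1]
3 → miss, frames [1, 3]
7 → miss, frames [1, 3, 7]
5 → miss, frames [1, 3, 7, 5]
3 → hit
7 → hit
5 → hit
1 → hit
6 → miss, evict 3, frames [1, 7, 5, 6]
7 → hit
6 → hit
5 → hit
1 → hit
5 → hit
Hits: 9.

9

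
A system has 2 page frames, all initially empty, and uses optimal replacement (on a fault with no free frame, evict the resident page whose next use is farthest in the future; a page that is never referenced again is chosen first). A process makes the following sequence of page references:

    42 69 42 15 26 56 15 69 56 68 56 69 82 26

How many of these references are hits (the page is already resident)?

42 -> fault, frames (42)
69 -> fault, frames (42 69)
42 -> hit
15 -> fault, evict 42, frames (69 15)
26 -> fault, evict 69, frames (15 26)
56 -> fault, evict 26, frames (15 56)
15 -> hit
69 -> fault, evict 15, frames (56 69)
56 -> hit
68 -> fault, evict 69, frames (56 68)
56 -> hit
69 -> fault, evict 68, frames (56 69)
82 -> fault, evict 69, frames (56 82)
26 -> fault, evict 82, frames (56 26)
Hits: 4.

4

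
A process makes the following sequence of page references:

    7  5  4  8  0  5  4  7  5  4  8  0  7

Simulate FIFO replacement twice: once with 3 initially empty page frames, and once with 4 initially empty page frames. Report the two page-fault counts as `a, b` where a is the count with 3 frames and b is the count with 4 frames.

10, 11

3 frames: F F F F F F F F . . F F . → 10 faults.
4 frames: F F F F F . . F F F F F F → 11 faults.
11 > 10: adding a frame increased faults — Belady's anomaly.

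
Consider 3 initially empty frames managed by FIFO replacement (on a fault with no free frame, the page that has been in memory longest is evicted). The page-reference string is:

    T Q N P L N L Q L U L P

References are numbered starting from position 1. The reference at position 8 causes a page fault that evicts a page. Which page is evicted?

N

pos 1: T: miss, frames {T}
pos 2: Q: miss, frames {T,Q}
pos 3: N: miss, frames {T,Q,N}
pos 4: P: miss, evict T, frames {Q,N,P}
pos 5: L: miss, evict Q, frames {N,P,L}
pos 6: N: hit
pos 7: L: hit
pos 8: Q: miss, evict N, frames {P,L,Q}
At position 8, page N is evicted.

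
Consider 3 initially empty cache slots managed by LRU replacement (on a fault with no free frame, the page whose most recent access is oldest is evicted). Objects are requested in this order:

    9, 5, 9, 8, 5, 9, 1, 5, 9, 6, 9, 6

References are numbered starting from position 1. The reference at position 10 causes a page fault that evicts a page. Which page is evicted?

pos 1: 9 -> fault, frames {9}
pos 2: 5 -> fault, frames {9,5}
pos 3: 9 -> hit
pos 4: 8 -> fault, frames {5,9,8}
pos 5: 5 -> hit
pos 6: 9 -> hit
pos 7: 1 -> fault, evict 8, frames {5,9,1}
pos 8: 5 -> hit
pos 9: 9 -> hit
pos 10: 6 -> fault, evict 1, frames {5,9,6}
At position 10, page 1 is evicted.

1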